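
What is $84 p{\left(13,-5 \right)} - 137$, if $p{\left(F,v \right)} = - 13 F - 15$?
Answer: $-15593$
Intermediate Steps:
$p{\left(F,v \right)} = -15 - 13 F$
$84 p{\left(13,-5 \right)} - 137 = 84 \left(-15 - 169\right) - 137 = 84 \left(-184\right) - 137 = -15456 - 137 = -15593$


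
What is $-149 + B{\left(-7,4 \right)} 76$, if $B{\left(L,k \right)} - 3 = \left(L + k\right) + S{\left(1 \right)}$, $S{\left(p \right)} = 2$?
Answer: $3$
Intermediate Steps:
$B{\left(L,k \right)} = 5 + L + k$ ($B{\left(L,k \right)} = 3 + \left(\left(L + k\right) + 2\right) = 3 + \left(2 + L + k\right) = 5 + L + k$)
$-149 + B{\left(-7,4 \right)} 76 = -149 + \left(5 - 7 + 4\right) 76 = -149 + 2 \cdot 76 = -149 + 152 = 3$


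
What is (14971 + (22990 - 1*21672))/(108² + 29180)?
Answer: 16289/40844 ≈ 0.39881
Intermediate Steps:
(14971 + (22990 - 1*21672))/(108² + 29180) = (14971 + (22990 - 21672))/(11664 + 29180) = (14971 + 1318)/40844 = 16289*(1/40844) = 16289/40844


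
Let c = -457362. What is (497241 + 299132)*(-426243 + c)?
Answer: -703679164665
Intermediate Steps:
(497241 + 299132)*(-426243 + c) = (497241 + 299132)*(-426243 - 457362) = 796373*(-883605) = -703679164665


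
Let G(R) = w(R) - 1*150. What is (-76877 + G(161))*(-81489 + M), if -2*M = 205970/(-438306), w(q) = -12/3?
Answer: 917105785142373/146102 ≈ 6.2772e+9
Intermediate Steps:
w(q) = -4 (w(q) = -12*1/3 = -4)
G(R) = -154 (G(R) = -4 - 1*150 = -4 - 150 = -154)
M = 102985/438306 (M = -102985/(-438306) = -102985*(-1)/438306 = -1/2*(-102985/219153) = 102985/438306 ≈ 0.23496)
(-76877 + G(161))*(-81489 + M) = (-76877 - 154)*(-81489 + 102985/438306) = -77031*(-35717014649/438306) = 917105785142373/146102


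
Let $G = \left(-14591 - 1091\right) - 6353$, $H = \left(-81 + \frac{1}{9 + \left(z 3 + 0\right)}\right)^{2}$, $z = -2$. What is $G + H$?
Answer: $- \frac{139751}{9} \approx -15528.0$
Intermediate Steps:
$H = \frac{58564}{9}$ ($H = \left(-81 + \frac{1}{9 + \left(\left(-2\right) 3 + 0\right)}\right)^{2} = \left(-81 + \frac{1}{9 + \left(-6 + 0\right)}\right)^{2} = \left(-81 + \frac{1}{9 - 6}\right)^{2} = \left(-81 + \frac{1}{3}\right)^{2} = \left(- \frac{242}{3}\right)^{2} = \frac{58564}{9} \approx 6507.1$)
$G = -22035$ ($G = -15682 - 6353 = -22035$)
$G + H = -22035 + \frac{58564}{9} = - \frac{139751}{9}$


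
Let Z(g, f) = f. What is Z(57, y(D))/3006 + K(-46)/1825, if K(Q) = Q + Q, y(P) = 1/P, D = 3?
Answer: -827831/16457850 ≈ -0.050300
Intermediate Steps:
K(Q) = 2*Q
Z(57, y(D))/3006 + K(-46)/1825 = 1/(3*3006) + (2*(-46))/1825 = (⅓)*(1/3006) - 92*1/1825 = 1/9018 - 92/1825 = -827831/16457850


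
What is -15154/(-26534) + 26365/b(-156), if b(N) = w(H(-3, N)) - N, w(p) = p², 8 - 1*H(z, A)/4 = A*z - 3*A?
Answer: 20950805031/36561463940 ≈ 0.57303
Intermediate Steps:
H(z, A) = 32 + 12*A - 4*A*z (H(z, A) = 32 - 4*(A*z - 3*A) = 32 - 4*(-3*A + A*z) = 32 + (12*A - 4*A*z) = 32 + 12*A - 4*A*z)
b(N) = (32 + 24*N)² - N (b(N) = (32 + 12*N - 4*N*(-3))² - N = (32 + 12*N + 12*N)² - N = (32 + 24*N)² - N)
-15154/(-26534) + 26365/b(-156) = -15154/(-26534) + 26365/(-1*(-156) + 64*(4 + 3*(-156))²) = -15154*(-1/26534) + 26365/(156 + 64*(4 - 468)²) = 7577/13267 + 26365/(156 + 64*(-464)²) = 7577/13267 + 26365/(156 + 64*215296) = 7577/13267 + 26365/(156 + 13778944) = 7577/13267 + 26365/13779100 = 7577/13267 + 26365*(1/13779100) = 7577/13267 + 5273/2755820 = 20950805031/36561463940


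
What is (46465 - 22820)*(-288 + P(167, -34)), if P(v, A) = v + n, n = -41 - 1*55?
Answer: -5130965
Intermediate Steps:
n = -96 (n = -41 - 55 = -96)
P(v, A) = -96 + v (P(v, A) = v - 96 = -96 + v)
(46465 - 22820)*(-288 + P(167, -34)) = (46465 - 22820)*(-288 + (-96 + 167)) = 23645*(-288 + 71) = 23645*(-217) = -5130965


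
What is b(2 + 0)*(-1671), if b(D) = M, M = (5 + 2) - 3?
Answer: -6684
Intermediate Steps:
M = 4 (M = 7 - 3 = 4)
b(D) = 4
b(2 + 0)*(-1671) = 4*(-1671) = -6684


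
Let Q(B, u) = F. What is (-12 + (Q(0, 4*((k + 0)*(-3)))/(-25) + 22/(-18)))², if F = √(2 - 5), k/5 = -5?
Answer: 8850382/50625 + 238*I*√3/225 ≈ 174.82 + 1.8321*I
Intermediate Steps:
k = -25 (k = 5*(-5) = -25)
F = I*√3 (F = √(-3) = I*√3 ≈ 1.732*I)
Q(B, u) = I*√3
(-12 + (Q(0, 4*((k + 0)*(-3)))/(-25) + 22/(-18)))² = (-12 + ((I*√3)/(-25) + 22/(-18)))² = (-12 + ((I*√3)*(-1/25) + 22*(-1/18)))² = (-12 + (-I*√3/25 - 11/9))² = (-12 + (-11/9 - I*√3/25))² = (-119/9 - I*√3/25)²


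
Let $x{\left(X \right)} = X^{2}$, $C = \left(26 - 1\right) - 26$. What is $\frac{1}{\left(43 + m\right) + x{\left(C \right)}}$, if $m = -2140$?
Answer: $- \frac{1}{2096} \approx -0.0004771$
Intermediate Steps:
$C = -1$ ($C = 25 - 26 = -1$)
$\frac{1}{\left(43 + m\right) + x{\left(C \right)}} = \frac{1}{\left(43 - 2140\right) + \left(-1\right)^{2}} = \frac{1}{-2097 + 1} = \frac{1}{-2096} = - \frac{1}{2096}$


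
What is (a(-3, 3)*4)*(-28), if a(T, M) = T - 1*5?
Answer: 896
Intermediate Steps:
a(T, M) = -5 + T (a(T, M) = T - 5 = -5 + T)
(a(-3, 3)*4)*(-28) = ((-5 - 3)*4)*(-28) = -8*4*(-28) = -32*(-28) = 896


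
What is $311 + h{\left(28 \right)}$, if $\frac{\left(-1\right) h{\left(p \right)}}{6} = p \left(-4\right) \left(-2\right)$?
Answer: $-1033$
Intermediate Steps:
$h{\left(p \right)} = - 48 p$ ($h{\left(p \right)} = - 6 p \left(-4\right) \left(-2\right) = - 6 - 4 p \left(-2\right) = - 6 \cdot 8 p = - 48 p$)
$311 + h{\left(28 \right)} = 311 - 1344 = -1033$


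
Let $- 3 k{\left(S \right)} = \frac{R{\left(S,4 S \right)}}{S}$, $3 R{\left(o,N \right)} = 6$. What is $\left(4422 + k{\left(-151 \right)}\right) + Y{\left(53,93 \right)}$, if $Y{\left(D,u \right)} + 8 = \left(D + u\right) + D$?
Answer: $\frac{2089691}{453} \approx 4613.0$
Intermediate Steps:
$R{\left(o,N \right)} = 2$ ($R{\left(o,N \right)} = \frac{1}{3} \cdot 6 = 2$)
$Y{\left(D,u \right)} = -8 + u + 2 D$ ($Y{\left(D,u \right)} = -8 + \left(\left(D + u\right) + D\right) = -8 + \left(u + 2 D\right) = -8 + u + 2 D$)
$k{\left(S \right)} = - \frac{2}{3 S}$ ($k{\left(S \right)} = - \frac{2 \frac{1}{S}}{3} = - \frac{2}{3 S}$)
$\left(4422 + k{\left(-151 \right)}\right) + Y{\left(53,93 \right)} = \left(4422 - \frac{2}{3 \left(-151\right)}\right) + \left(-8 + 93 + 2 \cdot 53\right) = \left(4422 - - \frac{2}{453}\right) + \left(-8 + 93 + 106\right) = \left(4422 + \frac{2}{453}\right) + 191 = \frac{2003168}{453} + 191 = \frac{2089691}{453}$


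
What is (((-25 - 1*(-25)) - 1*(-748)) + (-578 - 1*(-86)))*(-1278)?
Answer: -327168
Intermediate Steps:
(((-25 - 1*(-25)) - 1*(-748)) + (-578 - 1*(-86)))*(-1278) = (((-25 + 25) + 748) + (-578 + 86))*(-1278) = ((0 + 748) - 492)*(-1278) = (748 - 492)*(-1278) = 256*(-1278) = -327168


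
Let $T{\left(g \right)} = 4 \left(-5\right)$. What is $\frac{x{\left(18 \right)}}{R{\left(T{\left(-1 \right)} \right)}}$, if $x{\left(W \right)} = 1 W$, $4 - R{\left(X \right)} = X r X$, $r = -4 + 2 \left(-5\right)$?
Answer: $\frac{3}{934} \approx 0.003212$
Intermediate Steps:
$T{\left(g \right)} = -20$
$r = -14$ ($r = -4 - 10 = -14$)
$R{\left(X \right)} = 4 + 14 X^{2}$ ($R{\left(X \right)} = 4 - X \left(-14\right) X = 4 - - 14 X X = 4 - - 14 X^{2} = 4 + 14 X^{2}$)
$x{\left(W \right)} = W$
$\frac{x{\left(18 \right)}}{R{\left(T{\left(-1 \right)} \right)}} = \frac{18}{4 + 14 \left(-20\right)^{2}} = \frac{18}{4 + 14 \cdot 400} = \frac{18}{4 + 5600} = \frac{18}{5604} = 18 \cdot \frac{1}{5604} = \frac{3}{934}$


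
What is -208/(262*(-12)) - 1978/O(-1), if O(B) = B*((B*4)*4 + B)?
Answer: -776912/6681 ≈ -116.29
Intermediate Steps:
O(B) = 17*B² (O(B) = B*((4*B)*4 + B) = B*(16*B + B) = B*(17*B) = 17*B²)
-208/(262*(-12)) - 1978/O(-1) = -208/(262*(-12)) - 1978/(17*(-1)²) = -208/(-3144) - 1978/(17*1) = -208*(-1/3144) - 1978/17 = 26/393 - 1978*1/17 = 26/393 - 1978/17 = -776912/6681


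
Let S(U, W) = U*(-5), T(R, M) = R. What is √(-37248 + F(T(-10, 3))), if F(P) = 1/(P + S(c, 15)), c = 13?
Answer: I*√8380803/15 ≈ 193.0*I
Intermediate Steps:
S(U, W) = -5*U
F(P) = 1/(-65 + P) (F(P) = 1/(P - 5*13) = 1/(P - 65) = 1/(-65 + P))
√(-37248 + F(T(-10, 3))) = √(-37248 + 1/(-65 - 10)) = √(-37248 + 1/(-75)) = √(-37248 - 1/75) = √(-2793601/75) = I*√8380803/15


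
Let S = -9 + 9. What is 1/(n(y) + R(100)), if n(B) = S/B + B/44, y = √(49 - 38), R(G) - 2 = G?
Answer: 17952/1831103 - 4*√11/1831103 ≈ 0.0097967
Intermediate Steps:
S = 0
R(G) = 2 + G
y = √11 ≈ 3.3166
n(B) = B/44 (n(B) = 0/B + B/44 = 0 + B*(1/44) = 0 + B/44 = B/44)
1/(n(y) + R(100)) = 1/(√11/44 + (2 + 100)) = 1/(√11/44 + 102) = 1/(102 + √11/44)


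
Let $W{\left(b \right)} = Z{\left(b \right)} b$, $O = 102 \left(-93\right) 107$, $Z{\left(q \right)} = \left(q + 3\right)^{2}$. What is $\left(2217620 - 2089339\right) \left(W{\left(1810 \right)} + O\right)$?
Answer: $763066557751528$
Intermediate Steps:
$Z{\left(q \right)} = \left(3 + q\right)^{2}$
$O = -1015002$ ($O = \left(-9486\right) 107 = -1015002$)
$W{\left(b \right)} = b \left(3 + b\right)^{2}$ ($W{\left(b \right)} = \left(3 + b\right)^{2} b = b \left(3 + b\right)^{2}$)
$\left(2217620 - 2089339\right) \left(W{\left(1810 \right)} + O\right) = \left(2217620 - 2089339\right) \left(1810 \left(3 + 1810\right)^{2} - 1015002\right) = 128281 \left(1810 \cdot 1813^{2} - 1015002\right) = 128281 \left(1810 \cdot 3286969 - 1015002\right) = 128281 \left(5949413890 - 1015002\right) = 128281 \cdot 5948398888 = 763066557751528$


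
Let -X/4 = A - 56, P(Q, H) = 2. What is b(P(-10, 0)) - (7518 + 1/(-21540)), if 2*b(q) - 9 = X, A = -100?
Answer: -155120309/21540 ≈ -7201.5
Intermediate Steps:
X = 624 (X = -4*(-100 - 56) = -4*(-156) = 624)
b(q) = 633/2 (b(q) = 9/2 + (½)*624 = 9/2 + 312 = 633/2)
b(P(-10, 0)) - (7518 + 1/(-21540)) = 633/2 - (7518 + 1/(-21540)) = 633/2 - (7518 - 1/21540) = 633/2 - 1*161937719/21540 = 633/2 - 161937719/21540 = -155120309/21540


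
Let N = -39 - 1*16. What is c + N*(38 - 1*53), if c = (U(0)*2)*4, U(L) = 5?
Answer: 865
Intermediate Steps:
N = -55 (N = -39 - 16 = -55)
c = 40 (c = (5*2)*4 = 10*4 = 40)
c + N*(38 - 1*53) = 40 - 55*(38 - 1*53) = 40 - 55*(38 - 53) = 40 - 55*(-15) = 40 + 825 = 865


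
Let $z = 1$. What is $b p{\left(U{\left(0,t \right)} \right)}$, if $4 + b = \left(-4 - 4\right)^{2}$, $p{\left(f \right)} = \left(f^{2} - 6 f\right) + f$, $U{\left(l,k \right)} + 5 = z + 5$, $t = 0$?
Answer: $-240$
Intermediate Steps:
$U{\left(l,k \right)} = 1$ ($U{\left(l,k \right)} = -5 + \left(1 + 5\right) = -5 + 6 = 1$)
$p{\left(f \right)} = f^{2} - 5 f$
$b = 60$ ($b = -4 + \left(-4 - 4\right)^{2} = -4 + \left(-8\right)^{2} = -4 + 64 = 60$)
$b p{\left(U{\left(0,t \right)} \right)} = 60 \cdot 1 \left(-5 + 1\right) = 60 \cdot 1 \left(-4\right) = 60 \left(-4\right) = -240$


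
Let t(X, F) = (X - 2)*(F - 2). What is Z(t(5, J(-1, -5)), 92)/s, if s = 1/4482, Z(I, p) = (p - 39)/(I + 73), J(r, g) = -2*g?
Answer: 237546/97 ≈ 2448.9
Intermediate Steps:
t(X, F) = (-2 + F)*(-2 + X) (t(X, F) = (-2 + X)*(-2 + F) = (-2 + F)*(-2 + X))
Z(I, p) = (-39 + p)/(73 + I)
s = 1/4482 ≈ 0.00022311
Z(t(5, J(-1, -5)), 92)/s = ((-39 + 92)/(73 + (4 - (-4)*(-5) - 2*5 - 2*(-5)*5)))/(1/4482) = (53/(73 + (4 - 2*10 - 10 + 10*5)))*4482 = (53/(73 + (4 - 20 - 10 + 50)))*4482 = (53/(73 + 24))*4482 = (53/97)*4482 = 237546/97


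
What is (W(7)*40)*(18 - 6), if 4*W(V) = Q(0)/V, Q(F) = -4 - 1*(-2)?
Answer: -240/7 ≈ -34.286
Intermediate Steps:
Q(F) = -2 (Q(F) = -4 + 2 = -2)
W(V) = -1/(2*V) (W(V) = (-2/V)/4 = -1/(2*V))
(W(7)*40)*(18 - 6) = (-½/7*40)*(18 - 6) = (-½*⅐*40)*12 = -1/14*40*12 = -20/7*12 = -240/7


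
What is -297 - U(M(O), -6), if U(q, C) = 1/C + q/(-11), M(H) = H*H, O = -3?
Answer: -19537/66 ≈ -296.02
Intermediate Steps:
M(H) = H²
U(q, C) = 1/C - q/11 (U(q, C) = 1/C + q*(-1/11) = 1/C - q/11)
-297 - U(M(O), -6) = -297 - (1/(-6) - 1/11*(-3)²) = -297 - (-⅙ - 1/11*9) = -297 - (-⅙ - 9/11) = -297 - 1*(-65/66) = -297 + 65/66 = -19537/66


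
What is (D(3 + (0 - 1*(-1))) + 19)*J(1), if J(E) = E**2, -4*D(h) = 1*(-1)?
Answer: 77/4 ≈ 19.250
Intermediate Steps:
D(h) = 1/4 (D(h) = -(-1)/4 = -1/4*(-1) = 1/4)
(D(3 + (0 - 1*(-1))) + 19)*J(1) = (1/4 + 19)*1**2 = (77/4)*1 = 77/4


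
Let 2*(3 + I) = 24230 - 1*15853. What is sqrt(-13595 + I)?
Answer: 3*I*sqrt(4182)/2 ≈ 97.003*I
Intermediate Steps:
I = 8371/2 (I = -3 + (24230 - 1*15853)/2 = -3 + (24230 - 15853)/2 = -3 + (1/2)*8377 = -3 + 8377/2 = 8371/2 ≈ 4185.5)
sqrt(-13595 + I) = sqrt(-13595 + 8371/2) = sqrt(-18819/2) = 3*I*sqrt(4182)/2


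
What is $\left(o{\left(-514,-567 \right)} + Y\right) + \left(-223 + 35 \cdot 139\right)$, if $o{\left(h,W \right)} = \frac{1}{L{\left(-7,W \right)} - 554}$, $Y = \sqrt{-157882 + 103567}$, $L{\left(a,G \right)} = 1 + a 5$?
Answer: $\frac{2729495}{588} + 3 i \sqrt{6035} \approx 4642.0 + 233.06 i$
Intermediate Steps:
$L{\left(a,G \right)} = 1 + 5 a$
$Y = 3 i \sqrt{6035}$ ($Y = \sqrt{-54315} = 3 i \sqrt{6035} \approx 233.06 i$)
$o{\left(h,W \right)} = - \frac{1}{588}$ ($o{\left(h,W \right)} = \frac{1}{\left(1 + 5 \left(-7\right)\right) - 554} = \frac{1}{\left(1 - 35\right) - 554} = \frac{1}{-34 - 554} = \frac{1}{-588} = - \frac{1}{588}$)
$\left(o{\left(-514,-567 \right)} + Y\right) + \left(-223 + 35 \cdot 139\right) = \left(- \frac{1}{588} + 3 i \sqrt{6035}\right) + \left(-223 + 35 \cdot 139\right) = \left(- \frac{1}{588} + 3 i \sqrt{6035}\right) + \left(-223 + 4865\right) = \left(- \frac{1}{588} + 3 i \sqrt{6035}\right) + 4642 = \frac{2729495}{588} + 3 i \sqrt{6035}$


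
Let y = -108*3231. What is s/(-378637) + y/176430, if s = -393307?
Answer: -10455578311/11133820985 ≈ -0.93908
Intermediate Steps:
y = -348948
s/(-378637) + y/176430 = -393307/(-378637) - 348948/176430 = -393307*(-1/378637) - 348948*1/176430 = 393307/378637 - 58158/29405 = -10455578311/11133820985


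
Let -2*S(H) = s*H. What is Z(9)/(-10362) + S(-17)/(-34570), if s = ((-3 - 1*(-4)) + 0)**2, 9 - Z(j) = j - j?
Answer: -133069/119404780 ≈ -0.0011144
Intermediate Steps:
Z(j) = 9 (Z(j) = 9 - (j - j) = 9 - 1*0 = 9 + 0 = 9)
s = 1 (s = ((-3 + 4) + 0)**2 = (1 + 0)**2 = 1**2 = 1)
S(H) = -H/2
Z(9)/(-10362) + S(-17)/(-34570) = 9/(-10362) - 1/2*(-17)/(-34570) = 9*(-1/10362) + (17/2)*(-1/34570) = -3/3454 - 17/69140 = -133069/119404780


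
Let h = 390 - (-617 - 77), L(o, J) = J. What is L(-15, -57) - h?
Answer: -1141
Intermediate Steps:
h = 1084 (h = 390 - 1*(-694) = 390 + 694 = 1084)
L(-15, -57) - h = -57 - 1*1084 = -57 - 1084 = -1141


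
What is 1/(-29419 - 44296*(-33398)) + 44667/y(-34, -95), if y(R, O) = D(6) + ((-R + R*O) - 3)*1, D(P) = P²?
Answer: 5236532703547/386523570490 ≈ 13.548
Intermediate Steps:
y(R, O) = 33 - R + O*R (y(R, O) = 6² + ((-R + R*O) - 3)*1 = 36 + ((-R + O*R) - 3)*1 = 36 + (-3 - R + O*R)*1 = 36 + (-3 - R + O*R) = 33 - R + O*R)
1/(-29419 - 44296*(-33398)) + 44667/y(-34, -95) = 1/(-29419 - 44296*(-33398)) + 44667/(33 - 1*(-34) - 95*(-34)) = -1/33398/(-73715) + 44667/(33 + 34 + 3230) = -1/73715*(-1/33398) + 44667/3297 = 1/2461933570 + 44667*(1/3297) = 1/2461933570 + 2127/157 = 5236532703547/386523570490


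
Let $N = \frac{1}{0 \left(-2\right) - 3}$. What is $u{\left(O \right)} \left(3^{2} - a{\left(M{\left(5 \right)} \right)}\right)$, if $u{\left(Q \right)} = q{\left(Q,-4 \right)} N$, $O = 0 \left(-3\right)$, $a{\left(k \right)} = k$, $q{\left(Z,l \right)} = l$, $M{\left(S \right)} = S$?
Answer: $\frac{16}{3} \approx 5.3333$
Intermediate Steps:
$N = - \frac{1}{3}$ ($N = \frac{1}{0 - 3} = \frac{1}{-3} = - \frac{1}{3} \approx -0.33333$)
$O = 0$
$u{\left(Q \right)} = \frac{4}{3}$ ($u{\left(Q \right)} = \left(-4\right) \left(- \frac{1}{3}\right) = \frac{4}{3}$)
$u{\left(O \right)} \left(3^{2} - a{\left(M{\left(5 \right)} \right)}\right) = \frac{4 \left(3^{2} - 5\right)}{3} = \frac{4 \left(9 - 5\right)}{3} = \frac{4}{3} \cdot 4 = \frac{16}{3}$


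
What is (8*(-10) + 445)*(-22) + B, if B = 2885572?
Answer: 2877542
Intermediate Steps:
(8*(-10) + 445)*(-22) + B = (8*(-10) + 445)*(-22) + 2885572 = (-80 + 445)*(-22) + 2885572 = 365*(-22) + 2885572 = -8030 + 2885572 = 2877542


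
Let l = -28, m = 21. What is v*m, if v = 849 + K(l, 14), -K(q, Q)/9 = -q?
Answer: 12537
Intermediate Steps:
K(q, Q) = 9*q (K(q, Q) = -(-9)*q = 9*q)
v = 597 (v = 849 + 9*(-28) = 849 - 252 = 597)
v*m = 597*21 = 12537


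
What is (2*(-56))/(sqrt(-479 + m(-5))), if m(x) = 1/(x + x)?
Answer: 112*I*sqrt(47910)/4791 ≈ 5.1169*I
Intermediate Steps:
m(x) = 1/(2*x)
(2*(-56))/(sqrt(-479 + m(-5))) = (2*(-56))/(sqrt(-479 + (1/2)/(-5))) = -112/sqrt(-479 + (1/2)*(-1/5)) = -112/sqrt(-479 - 1/10) = -112*(-I*sqrt(47910)/4791) = -(-112)*I*sqrt(47910)/4791 = 112*I*sqrt(47910)/4791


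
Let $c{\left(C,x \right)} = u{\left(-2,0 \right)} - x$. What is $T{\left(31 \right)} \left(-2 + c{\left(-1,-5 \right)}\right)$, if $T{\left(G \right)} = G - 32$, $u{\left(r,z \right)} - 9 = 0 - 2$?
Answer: $-10$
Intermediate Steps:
$u{\left(r,z \right)} = 7$ ($u{\left(r,z \right)} = 9 + \left(0 - 2\right) = 9 - 2 = 7$)
$T{\left(G \right)} = -32 + G$ ($T{\left(G \right)} = G - 32 = -32 + G$)
$c{\left(C,x \right)} = 7 - x$
$T{\left(31 \right)} \left(-2 + c{\left(-1,-5 \right)}\right) = \left(-32 + 31\right) \left(-2 + \left(7 - -5\right)\right) = - (-2 + \left(7 + 5\right)) = - (-2 + 12) = \left(-1\right) 10 = -10$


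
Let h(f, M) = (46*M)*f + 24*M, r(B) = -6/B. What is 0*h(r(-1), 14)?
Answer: 0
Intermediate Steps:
h(f, M) = 24*M + 46*M*f (h(f, M) = 46*M*f + 24*M = 24*M + 46*M*f)
0*h(r(-1), 14) = 0*(2*14*(12 + 23*(-6/(-1)))) = 0*(2*14*(12 + 23*(-6*(-1)))) = 0*(2*14*(12 + 23*6)) = 0*(2*14*(12 + 138)) = 0*(2*14*150) = 0*4200 = 0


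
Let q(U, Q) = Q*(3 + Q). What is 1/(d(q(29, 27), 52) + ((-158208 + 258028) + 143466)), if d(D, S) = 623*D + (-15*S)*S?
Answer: 1/707356 ≈ 1.4137e-6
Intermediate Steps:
d(D, S) = -15*S² + 623*D (d(D, S) = 623*D - 15*S² = -15*S² + 623*D)
1/(d(q(29, 27), 52) + ((-158208 + 258028) + 143466)) = 1/((-15*52² + 623*(27*(3 + 27))) + ((-158208 + 258028) + 143466)) = 1/((-15*2704 + 623*(27*30)) + (99820 + 143466)) = 1/((-40560 + 623*810) + 243286) = 1/((-40560 + 504630) + 243286) = 1/(464070 + 243286) = 1/707356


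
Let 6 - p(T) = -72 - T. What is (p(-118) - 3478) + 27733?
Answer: 24215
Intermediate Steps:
p(T) = 78 + T (p(T) = 6 - (-72 - T) = 6 + (72 + T) = 78 + T)
(p(-118) - 3478) + 27733 = ((78 - 118) - 3478) + 27733 = (-40 - 3478) + 27733 = -3518 + 27733 = 24215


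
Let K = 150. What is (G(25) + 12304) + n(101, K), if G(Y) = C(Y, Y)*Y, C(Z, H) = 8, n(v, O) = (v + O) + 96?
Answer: 12851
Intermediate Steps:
n(v, O) = 96 + O + v (n(v, O) = (O + v) + 96 = 96 + O + v)
G(Y) = 8*Y
(G(25) + 12304) + n(101, K) = (8*25 + 12304) + (96 + 150 + 101) = (200 + 12304) + 347 = 12504 + 347 = 12851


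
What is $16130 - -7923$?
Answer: $24053$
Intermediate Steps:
$16130 - -7923 = 16130 + \left(-12472 + 20395\right) = 16130 + 7923 = 24053$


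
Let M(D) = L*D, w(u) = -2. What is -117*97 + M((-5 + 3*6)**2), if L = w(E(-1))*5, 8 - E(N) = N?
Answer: -13039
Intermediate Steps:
E(N) = 8 - N
L = -10 (L = -2*5 = -10)
M(D) = -10*D
-117*97 + M((-5 + 3*6)**2) = -117*97 - 10*(-5 + 3*6)**2 = -11349 - 10*(-5 + 18)**2 = -11349 - 10*13**2 = -11349 - 10*169 = -11349 - 1690 = -13039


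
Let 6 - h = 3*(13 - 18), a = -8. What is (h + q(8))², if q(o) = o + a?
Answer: 441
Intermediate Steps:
q(o) = -8 + o (q(o) = o - 8 = -8 + o)
h = 21 (h = 6 - 3*(13 - 18) = 6 - 3*(-5) = 6 - 1*(-15) = 6 + 15 = 21)
(h + q(8))² = (21 + (-8 + 8))² = (21 + 0)² = 21² = 441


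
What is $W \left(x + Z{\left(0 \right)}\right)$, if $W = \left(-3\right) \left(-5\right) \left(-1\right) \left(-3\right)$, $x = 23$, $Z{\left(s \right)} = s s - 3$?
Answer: $900$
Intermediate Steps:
$Z{\left(s \right)} = -3 + s^{2}$ ($Z{\left(s \right)} = s^{2} - 3 = -3 + s^{2}$)
$W = 45$ ($W = 15 \left(-1\right) \left(-3\right) = \left(-15\right) \left(-3\right) = 45$)
$W \left(x + Z{\left(0 \right)}\right) = 45 \left(23 - \left(3 - 0^{2}\right)\right) = 45 \left(23 + \left(-3 + 0\right)\right) = 45 \left(23 - 3\right) = 45 \cdot 20 = 900$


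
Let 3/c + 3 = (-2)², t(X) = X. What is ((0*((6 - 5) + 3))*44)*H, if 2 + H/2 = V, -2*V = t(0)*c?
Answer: 0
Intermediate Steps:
c = 3 (c = 3/(-3 + (-2)²) = 3/(-3 + 4) = 3/1 = 3*1 = 3)
V = 0 (V = -0*3 = -½*0 = 0)
H = -4 (H = -4 + 2*0 = -4 + 0 = -4)
((0*((6 - 5) + 3))*44)*H = ((0*((6 - 5) + 3))*44)*(-4) = ((0*(1 + 3))*44)*(-4) = ((0*4)*44)*(-4) = (0*44)*(-4) = 0*(-4) = 0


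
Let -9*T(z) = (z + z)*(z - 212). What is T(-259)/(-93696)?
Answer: 40663/140544 ≈ 0.28933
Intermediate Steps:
T(z) = -2*z*(-212 + z)/9 (T(z) = -(z + z)*(z - 212)/9 = -2*z*(-212 + z)/9)
T(-259)/(-93696) = ((2/9)*(-259)*(212 - 1*(-259)))/(-93696) = ((2/9)*(-259)*(212 + 259))*(-1/93696) = ((2/9)*(-259)*471)*(-1/93696) = -81326/3*(-1/93696) = 40663/140544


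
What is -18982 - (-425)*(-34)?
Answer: -33432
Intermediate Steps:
-18982 - (-425)*(-34) = -18982 - 1*14450 = -18982 - 14450 = -33432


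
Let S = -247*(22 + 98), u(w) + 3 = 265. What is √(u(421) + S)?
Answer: I*√29378 ≈ 171.4*I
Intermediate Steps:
u(w) = 262 (u(w) = -3 + 265 = 262)
S = -29640 (S = -247*120 = -29640)
√(u(421) + S) = √(262 - 29640) = √(-29378) = I*√29378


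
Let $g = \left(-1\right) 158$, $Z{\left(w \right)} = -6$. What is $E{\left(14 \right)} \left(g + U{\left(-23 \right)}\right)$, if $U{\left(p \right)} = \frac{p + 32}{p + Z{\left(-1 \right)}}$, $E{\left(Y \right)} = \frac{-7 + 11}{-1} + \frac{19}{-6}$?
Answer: $\frac{197413}{174} \approx 1134.6$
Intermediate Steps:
$E{\left(Y \right)} = - \frac{43}{6}$ ($E{\left(Y \right)} = 4 \left(-1\right) + 19 \left(- \frac{1}{6}\right) = -4 - \frac{19}{6} = - \frac{43}{6}$)
$g = -158$
$U{\left(p \right)} = \frac{32 + p}{-6 + p}$ ($U{\left(p \right)} = \frac{p + 32}{p - 6} = \frac{32 + p}{-6 + p}$)
$E{\left(14 \right)} \left(g + U{\left(-23 \right)}\right) = - \frac{43 \left(-158 + \frac{32 - 23}{-6 - 23}\right)}{6} = - \frac{43 \left(-158 + \frac{1}{-29} \cdot 9\right)}{6} = - \frac{43 \left(-158 - \frac{9}{29}\right)}{6} = \left(- \frac{43}{6}\right) \left(- \frac{4591}{29}\right) = \frac{197413}{174}$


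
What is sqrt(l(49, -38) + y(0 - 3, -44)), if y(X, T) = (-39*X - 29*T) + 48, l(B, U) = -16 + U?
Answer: sqrt(1387) ≈ 37.242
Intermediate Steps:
y(X, T) = 48 - 39*X - 29*T
sqrt(l(49, -38) + y(0 - 3, -44)) = sqrt((-16 - 38) + (48 - 39*(0 - 3) - 29*(-44))) = sqrt(-54 + (48 - 39*(-3) + 1276)) = sqrt(-54 + (48 + 117 + 1276)) = sqrt(-54 + 1441) = sqrt(1387)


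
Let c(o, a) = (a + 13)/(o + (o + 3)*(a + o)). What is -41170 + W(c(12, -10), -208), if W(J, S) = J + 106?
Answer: -574895/14 ≈ -41064.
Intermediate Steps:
c(o, a) = (13 + a)/(o + (3 + o)*(a + o))
W(J, S) = 106 + J
-41170 + W(c(12, -10), -208) = -41170 + (106 + (13 - 10)/(12² + 3*(-10) + 4*12 - 10*12)) = -41170 + (106 + 3/(144 - 30 + 48 - 120)) = -41170 + (106 + 3/42) = -41170 + (106 + (1/42)*3) = -41170 + (106 + 1/14) = -41170 + 1485/14 = -574895/14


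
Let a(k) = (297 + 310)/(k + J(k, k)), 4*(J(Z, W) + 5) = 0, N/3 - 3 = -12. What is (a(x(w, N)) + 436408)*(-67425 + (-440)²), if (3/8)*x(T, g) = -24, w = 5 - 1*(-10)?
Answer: 3799324190375/69 ≈ 5.5063e+10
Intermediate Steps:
N = -27 (N = 9 + 3*(-12) = 9 - 36 = -27)
w = 15 (w = 5 + 10 = 15)
J(Z, W) = -5 (J(Z, W) = -5 + (¼)*0 = -5 + 0 = -5)
x(T, g) = -64 (x(T, g) = (8/3)*(-24) = -64)
a(k) = 607/(-5 + k) (a(k) = (297 + 310)/(k - 5) = 607/(-5 + k))
(a(x(w, N)) + 436408)*(-67425 + (-440)²) = (607/(-5 - 64) + 436408)*(-67425 + (-440)²) = (607/(-69) + 436408)*(-67425 + 193600) = (607*(-1/69) + 436408)*126175 = (-607/69 + 436408)*126175 = (30111545/69)*126175 = 3799324190375/69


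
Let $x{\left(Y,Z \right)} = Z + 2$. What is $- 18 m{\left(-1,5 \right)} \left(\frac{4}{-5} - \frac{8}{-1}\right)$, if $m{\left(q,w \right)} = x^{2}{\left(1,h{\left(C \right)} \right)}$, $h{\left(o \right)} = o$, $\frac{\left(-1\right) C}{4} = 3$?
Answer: $-12960$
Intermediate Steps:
$C = -12$ ($C = \left(-4\right) 3 = -12$)
$x{\left(Y,Z \right)} = 2 + Z$
$m{\left(q,w \right)} = 100$ ($m{\left(q,w \right)} = \left(2 - 12\right)^{2} = \left(-10\right)^{2} = 100$)
$- 18 m{\left(-1,5 \right)} \left(\frac{4}{-5} - \frac{8}{-1}\right) = \left(-18\right) 100 \left(\frac{4}{-5} - \frac{8}{-1}\right) = - 1800 \left(4 \left(- \frac{1}{5}\right) - -8\right) = - 1800 \left(- \frac{4}{5} + 8\right) = \left(-1800\right) \frac{36}{5} = -12960$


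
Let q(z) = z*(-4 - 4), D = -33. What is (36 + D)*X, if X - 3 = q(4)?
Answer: -87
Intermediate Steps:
q(z) = -8*z (q(z) = z*(-8) = -8*z)
X = -29 (X = 3 - 8*4 = 3 - 32 = -29)
(36 + D)*X = (36 - 33)*(-29) = 3*(-29) = -87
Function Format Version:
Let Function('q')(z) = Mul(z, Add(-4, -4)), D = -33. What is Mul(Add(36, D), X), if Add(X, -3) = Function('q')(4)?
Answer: -87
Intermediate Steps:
Function('q')(z) = Mul(-8, z) (Function('q')(z) = Mul(z, -8) = Mul(-8, z))
X = -29 (X = Add(3, Mul(-8, 4)) = Add(3, -32) = -29)
Mul(Add(36, D), X) = Mul(Add(36, -33), -29) = Mul(3, -29) = -87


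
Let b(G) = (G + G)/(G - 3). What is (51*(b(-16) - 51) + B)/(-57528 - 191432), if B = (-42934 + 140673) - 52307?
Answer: -815421/4730240 ≈ -0.17238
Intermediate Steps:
B = 45432 (B = 97739 - 52307 = 45432)
b(G) = 2*G/(-3 + G) (b(G) = (2*G)/(-3 + G) = 2*G/(-3 + G))
(51*(b(-16) - 51) + B)/(-57528 - 191432) = (51*(2*(-16)/(-3 - 16) - 51) + 45432)/(-57528 - 191432) = (51*(2*(-16)/(-19) - 51) + 45432)/(-248960) = (51*(2*(-16)*(-1/19) - 51) + 45432)*(-1/248960) = (51*(32/19 - 51) + 45432)*(-1/248960) = (51*(-937/19) + 45432)*(-1/248960) = (-47787/19 + 45432)*(-1/248960) = (815421/19)*(-1/248960) = -815421/4730240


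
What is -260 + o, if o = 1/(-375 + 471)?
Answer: -24959/96 ≈ -259.99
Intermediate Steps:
o = 1/96 ≈ 0.010417
-260 + o = -260 + 1/96 = -24959/96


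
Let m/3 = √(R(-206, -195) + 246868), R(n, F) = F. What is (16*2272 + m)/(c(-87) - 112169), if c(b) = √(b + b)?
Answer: -4077567488/12581884735 - 336507*√246673/12581884735 - 36352*I*√174/12581884735 - 3*I*√42921102/12581884735 ≈ -0.33737 - 3.9674e-5*I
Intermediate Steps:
c(b) = √2*√b (c(b) = √(2*b) = √2*√b)
m = 3*√246673 (m = 3*√(-195 + 246868) = 3*√246673 ≈ 1490.0)
(16*2272 + m)/(c(-87) - 112169) = (16*2272 + 3*√246673)/(√2*√(-87) - 112169) = (36352 + 3*√246673)/(√2*(I*√87) - 112169) = (36352 + 3*√246673)/(I*√174 - 112169) = (36352 + 3*√246673)/(-112169 + I*√174)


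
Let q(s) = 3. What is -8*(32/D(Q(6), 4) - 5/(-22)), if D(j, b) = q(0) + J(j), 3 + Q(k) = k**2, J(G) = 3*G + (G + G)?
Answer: -772/231 ≈ -3.3420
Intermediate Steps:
J(G) = 5*G (J(G) = 3*G + 2*G = 5*G)
Q(k) = -3 + k**2
D(j, b) = 3 + 5*j
-8*(32/D(Q(6), 4) - 5/(-22)) = -8*(32/(3 + 5*(-3 + 6**2)) - 5/(-22)) = -8*(32/(3 + 5*(-3 + 36)) - 5*(-1/22)) = -8*(32/(3 + 5*33) + 5/22) = -8*(32/(3 + 165) + 5/22) = -8*(32/168 + 5/22) = -8*(32*(1/168) + 5/22) = -8*(4/21 + 5/22) = -8*193/462 = -772/231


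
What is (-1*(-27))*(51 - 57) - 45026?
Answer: -45188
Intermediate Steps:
(-1*(-27))*(51 - 57) - 45026 = 27*(-6) - 45026 = -162 - 45026 = -45188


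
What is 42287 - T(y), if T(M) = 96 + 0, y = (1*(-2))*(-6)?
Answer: 42191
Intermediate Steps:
y = 12 (y = -2*(-6) = 12)
T(M) = 96
42287 - T(y) = 42287 - 1*96 = 42287 - 96 = 42191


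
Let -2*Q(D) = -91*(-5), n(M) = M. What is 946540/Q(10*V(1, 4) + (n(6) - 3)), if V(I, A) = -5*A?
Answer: -54088/13 ≈ -4160.6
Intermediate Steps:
Q(D) = -455/2 (Q(D) = -(-91)*(-5)/2 = -1/2*455 = -455/2)
946540/Q(10*V(1, 4) + (n(6) - 3)) = 946540/(-455/2) = 946540*(-2/455) = -54088/13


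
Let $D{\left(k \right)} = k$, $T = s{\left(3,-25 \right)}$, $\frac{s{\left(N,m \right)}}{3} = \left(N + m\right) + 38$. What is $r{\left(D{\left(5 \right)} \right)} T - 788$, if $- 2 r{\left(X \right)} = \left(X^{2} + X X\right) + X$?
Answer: $-2108$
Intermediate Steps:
$s{\left(N,m \right)} = 114 + 3 N + 3 m$ ($s{\left(N,m \right)} = 3 \left(\left(N + m\right) + 38\right) = 3 \left(38 + N + m\right) = 114 + 3 N + 3 m$)
$T = 48$ ($T = 114 + 3 \cdot 3 + 3 \left(-25\right) = 114 + 9 - 75 = 48$)
$r{\left(X \right)} = - X^{2} - \frac{X}{2}$ ($r{\left(X \right)} = - \frac{\left(X^{2} + X X\right) + X}{2} = - \frac{\left(X^{2} + X^{2}\right) + X}{2} = - \frac{2 X^{2} + X}{2} = - \frac{X + 2 X^{2}}{2} = - X^{2} - \frac{X}{2}$)
$r{\left(D{\left(5 \right)} \right)} T - 788 = \left(-1\right) 5 \left(\frac{1}{2} + 5\right) 48 - 788 = \left(-1\right) 5 \cdot \frac{11}{2} \cdot 48 - 788 = \left(- \frac{55}{2}\right) 48 - 788 = -1320 - 788 = -2108$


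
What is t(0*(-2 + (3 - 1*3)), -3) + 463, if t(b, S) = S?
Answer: 460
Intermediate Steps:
t(0*(-2 + (3 - 1*3)), -3) + 463 = -3 + 463 = 460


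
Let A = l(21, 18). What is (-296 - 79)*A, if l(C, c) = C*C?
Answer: -165375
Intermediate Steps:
l(C, c) = C²
A = 441 (A = 21² = 441)
(-296 - 79)*A = (-296 - 79)*441 = -375*441 = -165375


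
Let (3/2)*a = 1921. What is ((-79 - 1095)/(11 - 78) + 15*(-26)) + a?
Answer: 182546/201 ≈ 908.19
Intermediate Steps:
a = 3842/3 (a = (⅔)*1921 = 3842/3 ≈ 1280.7)
((-79 - 1095)/(11 - 78) + 15*(-26)) + a = ((-79 - 1095)/(11 - 78) + 15*(-26)) + 3842/3 = (-1174/(-67) - 390) + 3842/3 = (-1174*(-1/67) - 390) + 3842/3 = (1174/67 - 390) + 3842/3 = -24956/67 + 3842/3 = 182546/201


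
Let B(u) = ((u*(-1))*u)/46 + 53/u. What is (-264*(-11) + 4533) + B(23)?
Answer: 341679/46 ≈ 7427.8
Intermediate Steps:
B(u) = 53/u - u²/46 (B(u) = ((-u)*u)*(1/46) + 53/u = -u²*(1/46) + 53/u = -u²/46 + 53/u = 53/u - u²/46)
(-264*(-11) + 4533) + B(23) = (-264*(-11) + 4533) + (1/46)*(2438 - 1*23³)/23 = (2904 + 4533) + (1/46)*(1/23)*(2438 - 1*12167) = 7437 + (1/46)*(1/23)*(2438 - 12167) = 7437 + (1/46)*(1/23)*(-9729) = 7437 - 423/46 = 341679/46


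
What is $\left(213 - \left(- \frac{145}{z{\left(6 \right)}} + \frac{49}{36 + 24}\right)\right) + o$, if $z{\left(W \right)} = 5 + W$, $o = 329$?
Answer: $\frac{365881}{660} \approx 554.37$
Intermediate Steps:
$\left(213 - \left(- \frac{145}{z{\left(6 \right)}} + \frac{49}{36 + 24}\right)\right) + o = \left(213 + \left(\frac{145}{5 + 6} - \frac{49}{36 + 24}\right)\right) + 329 = \left(213 + \left(\frac{145}{11} - \frac{49}{60}\right)\right) + 329 = \left(213 + \frac{8161}{660}\right) + 329 = \frac{148741}{660} + 329 = \frac{365881}{660}$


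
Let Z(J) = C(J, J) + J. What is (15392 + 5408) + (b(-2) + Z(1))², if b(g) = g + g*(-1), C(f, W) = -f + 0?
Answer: 20800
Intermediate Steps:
C(f, W) = -f
b(g) = 0 (b(g) = g - g = 0)
Z(J) = 0 (Z(J) = -J + J = 0)
(15392 + 5408) + (b(-2) + Z(1))² = (15392 + 5408) + (0 + 0)² = 20800 + 0² = 20800 + 0 = 20800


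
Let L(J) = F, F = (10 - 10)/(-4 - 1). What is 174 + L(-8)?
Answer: 174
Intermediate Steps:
F = 0 (F = 0/(-5) = 0*(-1/5) = 0)
L(J) = 0
174 + L(-8) = 174 + 0 = 174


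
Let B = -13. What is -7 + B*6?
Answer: -85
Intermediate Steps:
-7 + B*6 = -7 - 13*6 = -7 - 78 = -85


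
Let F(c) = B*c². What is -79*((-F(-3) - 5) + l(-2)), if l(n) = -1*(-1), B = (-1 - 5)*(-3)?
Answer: 13114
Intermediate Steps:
B = 18 (B = -6*(-3) = 18)
F(c) = 18*c²
l(n) = 1
-79*((-F(-3) - 5) + l(-2)) = -79*((-18*(-3)² - 5) + 1) = -79*((-18*9 - 5) + 1) = -79*((-1*162 - 5) + 1) = -79*((-162 - 5) + 1) = -79*(-167 + 1) = -79*(-166) = 13114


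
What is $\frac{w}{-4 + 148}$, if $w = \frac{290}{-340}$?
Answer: $- \frac{29}{4896} \approx -0.0059232$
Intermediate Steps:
$w = - \frac{29}{34}$ ($w = 290 \left(- \frac{1}{340}\right) = - \frac{29}{34} \approx -0.85294$)
$\frac{w}{-4 + 148} = - \frac{29}{34 \left(-4 + 148\right)} = - \frac{29}{34 \cdot 144} = \left(- \frac{29}{34}\right) \frac{1}{144} = - \frac{29}{4896}$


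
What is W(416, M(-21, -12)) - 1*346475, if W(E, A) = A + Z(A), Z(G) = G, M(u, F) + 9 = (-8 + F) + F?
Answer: -346557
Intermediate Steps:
M(u, F) = -17 + 2*F (M(u, F) = -9 + ((-8 + F) + F) = -9 + (-8 + 2*F) = -17 + 2*F)
W(E, A) = 2*A (W(E, A) = A + A = 2*A)
W(416, M(-21, -12)) - 1*346475 = 2*(-17 + 2*(-12)) - 1*346475 = 2*(-17 - 24) - 346475 = 2*(-41) - 346475 = -82 - 346475 = -346557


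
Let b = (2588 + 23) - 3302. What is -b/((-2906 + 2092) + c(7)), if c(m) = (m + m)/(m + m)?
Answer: -691/813 ≈ -0.84994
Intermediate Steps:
c(m) = 1 (c(m) = (2*m)/((2*m)) = (2*m)*(1/(2*m)) = 1)
b = -691 (b = 2611 - 3302 = -691)
-b/((-2906 + 2092) + c(7)) = -(-691)/((-2906 + 2092) + 1) = -(-691)/(-814 + 1) = -(-691)/(-813) = -(-691)*(-1)/813 = -1*691/813 = -691/813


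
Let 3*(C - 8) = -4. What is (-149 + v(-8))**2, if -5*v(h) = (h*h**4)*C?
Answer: 17062890625/9 ≈ 1.8959e+9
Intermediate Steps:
C = 20/3 (C = 8 + (1/3)*(-4) = 8 - 4/3 = 20/3 ≈ 6.6667)
v(h) = -4*h**5/3 (v(h) = -h*h**4*20/(5*3) = -h**5*20/(5*3) = -4*h**5/3)
(-149 + v(-8))**2 = (-149 - 4/3*(-8)**5)**2 = (-149 - 4/3*(-32768))**2 = (-149 + 131072/3)**2 = (130625/3)**2 = 17062890625/9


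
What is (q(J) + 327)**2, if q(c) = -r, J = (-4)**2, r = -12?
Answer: 114921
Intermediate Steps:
J = 16
q(c) = 12 (q(c) = -1*(-12) = 12)
(q(J) + 327)**2 = (12 + 327)**2 = 339**2 = 114921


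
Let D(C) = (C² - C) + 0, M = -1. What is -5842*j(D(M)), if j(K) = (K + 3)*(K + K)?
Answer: -116840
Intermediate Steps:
D(C) = C² - C
j(K) = 2*K*(3 + K) (j(K) = (3 + K)*(2*K) = 2*K*(3 + K))
-5842*j(D(M)) = -11684*(-(-1 - 1))*(3 - (-1 - 1)) = -11684*(-1*(-2))*(3 - 1*(-2)) = -11684*2*(3 + 2) = -11684*2*5 = -5842*20 = -116840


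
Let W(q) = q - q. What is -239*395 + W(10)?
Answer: -94405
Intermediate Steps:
W(q) = 0
-239*395 + W(10) = -239*395 + 0 = -94405 + 0 = -94405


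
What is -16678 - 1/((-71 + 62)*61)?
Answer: -9156221/549 ≈ -16678.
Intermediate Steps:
-16678 - 1/((-71 + 62)*61) = -16678 - 1/((-9*61)) = -16678 - 1/(-549) = -16678 - 1*(-1/549) = -16678 + 1/549 = -9156221/549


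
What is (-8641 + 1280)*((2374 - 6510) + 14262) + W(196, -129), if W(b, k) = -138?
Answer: -74537624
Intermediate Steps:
(-8641 + 1280)*((2374 - 6510) + 14262) + W(196, -129) = (-8641 + 1280)*((2374 - 6510) + 14262) - 138 = -7361*(-4136 + 14262) - 138 = -7361*10126 - 138 = -74537486 - 138 = -74537624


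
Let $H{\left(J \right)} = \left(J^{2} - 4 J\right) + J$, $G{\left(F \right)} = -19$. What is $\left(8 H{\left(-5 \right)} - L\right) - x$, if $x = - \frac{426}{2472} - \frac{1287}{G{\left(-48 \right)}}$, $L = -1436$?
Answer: $\frac{13217073}{7828} \approx 1688.4$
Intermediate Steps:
$H{\left(J \right)} = J^{2} - 3 J$
$x = \frac{528895}{7828}$ ($x = - \frac{426}{2472} - \frac{1287}{-19} = \left(-426\right) \frac{1}{2472} - - \frac{1287}{19} = - \frac{71}{412} + \frac{1287}{19} = \frac{528895}{7828} \approx 67.564$)
$\left(8 H{\left(-5 \right)} - L\right) - x = \left(8 \left(- 5 \left(-3 - 5\right)\right) - -1436\right) - \frac{528895}{7828} = \left(8 \left(\left(-5\right) \left(-8\right)\right) + 1436\right) - \frac{528895}{7828} = \left(8 \cdot 40 + 1436\right) - \frac{528895}{7828} = \left(320 + 1436\right) - \frac{528895}{7828} = 1756 - \frac{528895}{7828} = \frac{13217073}{7828}$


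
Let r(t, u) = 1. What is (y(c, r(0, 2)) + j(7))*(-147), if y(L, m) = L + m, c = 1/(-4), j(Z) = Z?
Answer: -4557/4 ≈ -1139.3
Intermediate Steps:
c = -1/4 ≈ -0.25000
(y(c, r(0, 2)) + j(7))*(-147) = ((-1/4 + 1) + 7)*(-147) = (3/4 + 7)*(-147) = (31/4)*(-147) = -4557/4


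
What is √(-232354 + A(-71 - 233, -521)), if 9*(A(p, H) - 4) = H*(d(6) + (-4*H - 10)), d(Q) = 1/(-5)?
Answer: I*√79289995/15 ≈ 593.63*I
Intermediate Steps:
d(Q) = -⅕
A(p, H) = 4 + H*(-51/5 - 4*H)/9 (A(p, H) = 4 + (H*(-⅕ + (-4*H - 10)))/9 = 4 + (H*(-⅕ + (-10 - 4*H)))/9 = 4 + (H*(-51/5 - 4*H))/9 = 4 + H*(-51/5 - 4*H)/9)
√(-232354 + A(-71 - 233, -521)) = √(-232354 + (4 - 17/15*(-521) - 4/9*(-521)²)) = √(-232354 + (4 + 8857/15 - 4/9*271441)) = √(-232354 + (4 + 8857/15 - 1085764/9)) = √(-232354 - 5402069/45) = √(-15857999/45) = I*√79289995/15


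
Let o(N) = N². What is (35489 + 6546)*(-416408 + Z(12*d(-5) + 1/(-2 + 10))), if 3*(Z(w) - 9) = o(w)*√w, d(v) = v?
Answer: -17503331965 + 9644552435*I*√958/768 ≈ -1.7503e+10 + 3.8869e+8*I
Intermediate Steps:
Z(w) = 9 + w^(5/2)/3 (Z(w) = 9 + (w²*√w)/3 = 9 + w^(5/2)/3)
(35489 + 6546)*(-416408 + Z(12*d(-5) + 1/(-2 + 10))) = (35489 + 6546)*(-416408 + (9 + (12*(-5) + 1/(-2 + 10))^(5/2)/3)) = 42035*(-416408 + (9 + (-60 + 1/8)^(5/2)/3)) = 42035*(-416408 + (9 + (-60 + ⅛)^(5/2)/3)) = 42035*(-416408 + (9 + (-479/8)^(5/2)/3)) = 42035*(-416408 + (9 + (229441*I*√958/256)/3)) = 42035*(-416408 + (9 + 229441*I*√958/768)) = 42035*(-416399 + 229441*I*√958/768) = -17503331965 + 9644552435*I*√958/768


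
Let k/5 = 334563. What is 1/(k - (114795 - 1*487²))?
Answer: 1/1795189 ≈ 5.5704e-7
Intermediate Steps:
k = 1672815 (k = 5*334563 = 1672815)
1/(k - (114795 - 1*487²)) = 1/(1672815 - (114795 - 1*487²)) = 1/(1672815 - (114795 - 1*237169)) = 1/(1672815 - (114795 - 237169)) = 1/(1672815 - 1*(-122374)) = 1/(1672815 + 122374) = 1/1795189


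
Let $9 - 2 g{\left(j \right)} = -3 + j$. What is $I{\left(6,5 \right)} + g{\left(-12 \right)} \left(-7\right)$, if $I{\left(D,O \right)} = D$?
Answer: $-78$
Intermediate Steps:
$g{\left(j \right)} = 6 - \frac{j}{2}$ ($g{\left(j \right)} = \frac{9}{2} - \frac{-3 + j}{2} = \frac{9}{2} - \left(- \frac{3}{2} + \frac{j}{2}\right) = 6 - \frac{j}{2}$)
$I{\left(6,5 \right)} + g{\left(-12 \right)} \left(-7\right) = 6 + \left(6 - -6\right) \left(-7\right) = 6 + \left(6 + 6\right) \left(-7\right) = 6 + 12 \left(-7\right) = 6 - 84 = -78$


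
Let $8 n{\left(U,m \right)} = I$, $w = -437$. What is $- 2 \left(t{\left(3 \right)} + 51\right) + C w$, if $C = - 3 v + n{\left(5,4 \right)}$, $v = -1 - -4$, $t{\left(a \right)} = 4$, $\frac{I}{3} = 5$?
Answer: $\frac{24029}{8} \approx 3003.6$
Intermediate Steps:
$I = 15$ ($I = 3 \cdot 5 = 15$)
$n{\left(U,m \right)} = \frac{15}{8}$ ($n{\left(U,m \right)} = \frac{1}{8} \cdot 15 = \frac{15}{8}$)
$v = 3$ ($v = -1 + 4 = 3$)
$C = - \frac{57}{8}$ ($C = \left(-3\right) 3 + \frac{15}{8} = -9 + \frac{15}{8} = - \frac{57}{8} \approx -7.125$)
$- 2 \left(t{\left(3 \right)} + 51\right) + C w = - 2 \left(4 + 51\right) - - \frac{24909}{8} = \left(-2\right) 55 + \frac{24909}{8} = -110 + \frac{24909}{8} = \frac{24029}{8}$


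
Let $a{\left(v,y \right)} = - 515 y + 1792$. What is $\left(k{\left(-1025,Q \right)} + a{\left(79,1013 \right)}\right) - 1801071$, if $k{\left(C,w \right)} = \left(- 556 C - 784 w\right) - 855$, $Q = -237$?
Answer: $-1566121$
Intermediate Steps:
$a{\left(v,y \right)} = 1792 - 515 y$
$k{\left(C,w \right)} = -855 - 784 w - 556 C$ ($k{\left(C,w \right)} = \left(- 784 w - 556 C\right) - 855 = -855 - 784 w - 556 C$)
$\left(k{\left(-1025,Q \right)} + a{\left(79,1013 \right)}\right) - 1801071 = \left(\left(-855 - -185808 - -569900\right) + \left(1792 - 521695\right)\right) - 1801071 = \left(\left(-855 + 185808 + 569900\right) + \left(1792 - 521695\right)\right) - 1801071 = \left(754853 - 519903\right) - 1801071 = 234950 - 1801071 = -1566121$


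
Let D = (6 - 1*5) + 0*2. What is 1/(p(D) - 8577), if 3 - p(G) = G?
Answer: -1/8575 ≈ -0.00011662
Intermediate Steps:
D = 1 (D = (6 - 5) + 0 = 1 + 0 = 1)
p(G) = 3 - G
1/(p(D) - 8577) = 1/((3 - 1*1) - 8577) = 1/((3 - 1) - 8577) = 1/(2 - 8577) = 1/(-8575) = -1/8575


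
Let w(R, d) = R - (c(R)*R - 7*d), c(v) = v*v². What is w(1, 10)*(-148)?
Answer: -10360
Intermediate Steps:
c(v) = v³
w(R, d) = R - R⁴ + 7*d (w(R, d) = R - (R³*R - 7*d) = R - (R⁴ - 7*d) = R + (-R⁴ + 7*d) = R - R⁴ + 7*d)
w(1, 10)*(-148) = (1 - 1*1⁴ + 7*10)*(-148) = (1 - 1*1 + 70)*(-148) = (1 - 1 + 70)*(-148) = 70*(-148) = -10360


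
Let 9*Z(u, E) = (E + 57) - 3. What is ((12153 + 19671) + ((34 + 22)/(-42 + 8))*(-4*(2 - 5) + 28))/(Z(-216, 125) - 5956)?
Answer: -4858992/908225 ≈ -5.3500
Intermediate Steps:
Z(u, E) = 6 + E/9 (Z(u, E) = ((E + 57) - 3)/9 = ((57 + E) - 3)/9 = (54 + E)/9 = 6 + E/9)
((12153 + 19671) + ((34 + 22)/(-42 + 8))*(-4*(2 - 5) + 28))/(Z(-216, 125) - 5956) = ((12153 + 19671) + ((34 + 22)/(-42 + 8))*(-4*(2 - 5) + 28))/((6 + (1/9)*125) - 5956) = (31824 + (56/(-34))*(-4*(-3) + 28))/((6 + 125/9) - 5956) = (31824 + (56*(-1/34))*(12 + 28))/(179/9 - 5956) = (31824 - 28/17*40)/(-53425/9) = (31824 - 1120/17)*(-9/53425) = (539888/17)*(-9/53425) = -4858992/908225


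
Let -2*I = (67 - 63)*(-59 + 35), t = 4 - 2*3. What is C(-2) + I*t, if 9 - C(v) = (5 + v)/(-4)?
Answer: -345/4 ≈ -86.250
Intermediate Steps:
t = -2 (t = 4 - 6 = -2)
I = 48 (I = -(67 - 63)*(-59 + 35)/2 = -2*(-24) = -1/2*(-96) = 48)
C(v) = 41/4 + v/4 (C(v) = 9 - (5 + v)/(-4) = 9 - (5 + v)*(-1)/4 = 9 - (-5/4 - v/4) = 9 + (5/4 + v/4) = 41/4 + v/4)
C(-2) + I*t = (41/4 + (1/4)*(-2)) + 48*(-2) = (41/4 - 1/2) - 96 = 39/4 - 96 = -345/4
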